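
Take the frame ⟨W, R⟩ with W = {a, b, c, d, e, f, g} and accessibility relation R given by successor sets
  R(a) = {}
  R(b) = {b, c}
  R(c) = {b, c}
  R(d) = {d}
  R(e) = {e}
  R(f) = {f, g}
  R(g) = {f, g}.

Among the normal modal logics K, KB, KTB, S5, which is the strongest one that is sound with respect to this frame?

KB

Symmetric (axiom B): yes — every pair in R has its reverse in R.
Reflexive (axiom T): no — a is not related to itself.
Euclidean (axiom 5): yes — any two successors of a common world are R-related.
So F validates K, KB; KTB would additionally require R to be reflexive. The strongest is KB.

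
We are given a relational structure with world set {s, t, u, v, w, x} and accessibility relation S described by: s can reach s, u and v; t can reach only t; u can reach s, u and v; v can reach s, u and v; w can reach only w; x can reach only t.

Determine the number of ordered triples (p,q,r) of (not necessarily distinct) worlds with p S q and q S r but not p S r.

S is transitive; there are no such tuples.

0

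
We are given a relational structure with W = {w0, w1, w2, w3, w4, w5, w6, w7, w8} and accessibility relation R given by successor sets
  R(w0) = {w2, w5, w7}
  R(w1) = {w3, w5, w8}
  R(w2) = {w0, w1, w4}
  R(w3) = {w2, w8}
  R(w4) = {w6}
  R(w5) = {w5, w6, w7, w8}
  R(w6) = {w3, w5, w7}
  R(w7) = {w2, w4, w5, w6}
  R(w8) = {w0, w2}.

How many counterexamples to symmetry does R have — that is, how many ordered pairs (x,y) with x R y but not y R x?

Enumerating: (w0,w5), (w0,w7), (w1,w3), (w1,w5), (w1,w8), (w2,w1), (w2,w4), (w3,w2), (w3,w8), (w4,w6), (w5,w8), (w6,w3), (w7,w2), (w7,w4), (w8,w0), (w8,w2).

16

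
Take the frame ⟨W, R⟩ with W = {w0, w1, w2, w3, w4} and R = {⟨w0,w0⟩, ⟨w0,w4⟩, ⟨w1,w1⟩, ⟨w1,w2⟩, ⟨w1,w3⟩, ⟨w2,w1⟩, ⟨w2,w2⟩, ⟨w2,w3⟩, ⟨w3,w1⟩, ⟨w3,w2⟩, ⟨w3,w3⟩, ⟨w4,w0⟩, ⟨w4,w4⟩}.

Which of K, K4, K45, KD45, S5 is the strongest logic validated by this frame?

S5

Transitive (axiom 4): yes — every two-step R-path is closed by a direct edge.
Euclidean (axiom 5): yes — any two successors of a common world are R-related.
Serial (axiom D): yes — every world has a successor (e.g. w0 R w0).
Reflexive (axiom T): yes — every world is R-related to itself.
So F validates K, K4, K45, KD45, S5. The strongest is S5.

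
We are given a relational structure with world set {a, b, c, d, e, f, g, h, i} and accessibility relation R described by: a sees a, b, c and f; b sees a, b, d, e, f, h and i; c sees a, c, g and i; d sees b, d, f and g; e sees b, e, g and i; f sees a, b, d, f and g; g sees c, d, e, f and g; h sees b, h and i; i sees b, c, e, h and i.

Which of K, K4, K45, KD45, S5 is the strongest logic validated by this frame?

Transitive (axiom 4): no — a R b and b R d, but not a R d.
Euclidean (axiom 5): no — a R b and a R c, but not b R c.
Serial (axiom D): yes — every world has a successor (e.g. a R a).
Reflexive (axiom T): yes — every world is R-related to itself.
So F validates K; K4 would additionally require R to be transitive. The strongest is K.

K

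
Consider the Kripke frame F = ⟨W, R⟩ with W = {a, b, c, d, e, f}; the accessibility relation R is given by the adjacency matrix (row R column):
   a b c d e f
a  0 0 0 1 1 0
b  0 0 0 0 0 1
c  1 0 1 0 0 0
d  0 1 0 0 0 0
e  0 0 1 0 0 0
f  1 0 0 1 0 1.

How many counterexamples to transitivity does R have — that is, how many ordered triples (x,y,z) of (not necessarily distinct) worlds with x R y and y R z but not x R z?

10

Enumerating: (a,d,b), (a,e,c), (b,f,a), (b,f,d), (c,a,d), (c,a,e), (d,b,f), (e,c,a), (f,a,e), (f,d,b).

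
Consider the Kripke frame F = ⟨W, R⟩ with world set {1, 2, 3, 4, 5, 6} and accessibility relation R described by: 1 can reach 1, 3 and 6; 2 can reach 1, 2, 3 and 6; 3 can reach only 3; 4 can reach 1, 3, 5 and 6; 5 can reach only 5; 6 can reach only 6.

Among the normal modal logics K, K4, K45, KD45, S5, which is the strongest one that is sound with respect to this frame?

Transitive (axiom 4): yes — every two-step R-path is closed by a direct edge.
Euclidean (axiom 5): no — 1 R 3 and 1 R 6, but not 3 R 6.
Serial (axiom D): yes — every world has a successor (e.g. 1 R 1).
Reflexive (axiom T): no — 4 is not related to itself.
So F validates K, K4; K45 would additionally require R to be Euclidean. The strongest is K4.

K4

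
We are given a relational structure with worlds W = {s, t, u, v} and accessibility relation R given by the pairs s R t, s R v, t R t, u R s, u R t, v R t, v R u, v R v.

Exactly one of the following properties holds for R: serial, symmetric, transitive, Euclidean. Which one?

serial

Serial: yes — every world has a successor (e.g. s R t).
Symmetric: no — s R t but not t R s.
Transitive: no — s R v and v R u, but not s R u.
Euclidean: no — s R t and s R v, but not t R v.
Only serial holds.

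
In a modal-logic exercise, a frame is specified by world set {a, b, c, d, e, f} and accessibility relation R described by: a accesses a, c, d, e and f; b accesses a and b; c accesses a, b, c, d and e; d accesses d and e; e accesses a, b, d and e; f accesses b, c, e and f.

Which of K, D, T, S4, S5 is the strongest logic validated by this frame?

Serial (axiom D): yes — every world has a successor (e.g. a R a).
Reflexive (axiom T): yes — every world is R-related to itself.
Transitive (axiom 4): no — a R c and c R b, but not a R b.
Euclidean (axiom 5): no — a R c and a R f, but not c R f.
So F validates K, D, T; S4 would additionally require R to be transitive. The strongest is T.

T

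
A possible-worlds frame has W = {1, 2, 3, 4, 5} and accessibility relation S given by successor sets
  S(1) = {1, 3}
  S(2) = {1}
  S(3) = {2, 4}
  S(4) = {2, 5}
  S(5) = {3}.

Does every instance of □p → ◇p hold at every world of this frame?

By correspondence theory, D is valid on a frame iff S is serial.
Serial: yes — every world has a successor (e.g. 1 S 1).

Yes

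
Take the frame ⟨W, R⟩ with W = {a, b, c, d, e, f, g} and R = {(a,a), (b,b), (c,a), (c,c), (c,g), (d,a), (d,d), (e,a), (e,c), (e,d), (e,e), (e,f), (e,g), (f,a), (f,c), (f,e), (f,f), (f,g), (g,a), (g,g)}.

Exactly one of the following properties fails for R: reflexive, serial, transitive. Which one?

transitive

Reflexive: yes — every world is R-related to itself.
Serial: yes — every world has a successor (e.g. a R a).
Transitive: no — f R e and e R d, but not f R d.
Only transitive fails.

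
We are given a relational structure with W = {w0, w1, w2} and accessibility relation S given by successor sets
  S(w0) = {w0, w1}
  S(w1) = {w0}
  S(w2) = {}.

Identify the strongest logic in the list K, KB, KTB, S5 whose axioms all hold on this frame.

KB

Symmetric (axiom B): yes — every pair in S has its reverse in S.
Reflexive (axiom T): no — w1 is not related to itself.
Euclidean (axiom 5): no — w0 S w1 and w0 S w1, but not w1 S w1.
So F validates K, KB; KTB would additionally require S to be reflexive. The strongest is KB.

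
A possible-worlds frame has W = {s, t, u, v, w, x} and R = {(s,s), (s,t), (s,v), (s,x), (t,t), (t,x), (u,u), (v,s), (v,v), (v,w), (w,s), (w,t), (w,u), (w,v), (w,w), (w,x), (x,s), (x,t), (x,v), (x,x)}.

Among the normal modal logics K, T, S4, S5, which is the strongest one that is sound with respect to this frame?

Reflexive (axiom T): yes — every world is R-related to itself.
Transitive (axiom 4): no — s R v and v R w, but not s R w.
Euclidean (axiom 5): no — s R t and s R v, but not t R v.
So F validates K, T; S4 would additionally require R to be transitive. The strongest is T.

T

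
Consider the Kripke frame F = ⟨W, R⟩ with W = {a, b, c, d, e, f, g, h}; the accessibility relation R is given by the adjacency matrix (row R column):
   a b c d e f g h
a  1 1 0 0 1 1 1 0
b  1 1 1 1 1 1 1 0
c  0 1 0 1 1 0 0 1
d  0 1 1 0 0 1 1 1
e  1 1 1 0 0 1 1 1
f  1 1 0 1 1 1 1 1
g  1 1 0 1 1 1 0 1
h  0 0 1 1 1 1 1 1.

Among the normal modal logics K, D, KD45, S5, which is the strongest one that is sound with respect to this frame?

D

Serial (axiom D): yes — every world has a successor (e.g. a R a).
Euclidean (axiom 5): no — b R a and b R c, but not a R c.
Transitive (axiom 4): no — a R b and b R c, but not a R c.
Reflexive (axiom T): no — c is not related to itself.
So F validates K, D; KD45 would additionally require R to be Euclidean and transitive. The strongest is D.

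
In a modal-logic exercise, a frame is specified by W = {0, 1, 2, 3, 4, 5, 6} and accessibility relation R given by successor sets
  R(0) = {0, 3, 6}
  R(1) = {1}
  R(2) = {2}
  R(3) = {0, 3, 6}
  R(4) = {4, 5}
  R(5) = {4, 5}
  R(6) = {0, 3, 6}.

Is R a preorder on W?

Reflexive: yes — every world is R-related to itself.
Transitive: yes — every two-step R-path is closed by a direct edge.
So R is a preorder.

Yes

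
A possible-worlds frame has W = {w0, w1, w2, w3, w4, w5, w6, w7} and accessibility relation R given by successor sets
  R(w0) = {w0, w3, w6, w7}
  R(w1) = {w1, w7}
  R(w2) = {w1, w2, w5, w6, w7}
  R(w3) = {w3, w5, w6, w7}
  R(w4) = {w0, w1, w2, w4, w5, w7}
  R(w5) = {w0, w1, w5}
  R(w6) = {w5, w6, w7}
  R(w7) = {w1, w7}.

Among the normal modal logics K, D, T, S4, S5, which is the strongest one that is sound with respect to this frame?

T

Serial (axiom D): yes — every world has a successor (e.g. w0 R w0).
Reflexive (axiom T): yes — every world is R-related to itself.
Transitive (axiom 4): no — w0 R w3 and w3 R w5, but not w0 R w5.
Euclidean (axiom 5): no — w0 R w6 and w0 R w3, but not w6 R w3.
So F validates K, D, T; S4 would additionally require R to be transitive. The strongest is T.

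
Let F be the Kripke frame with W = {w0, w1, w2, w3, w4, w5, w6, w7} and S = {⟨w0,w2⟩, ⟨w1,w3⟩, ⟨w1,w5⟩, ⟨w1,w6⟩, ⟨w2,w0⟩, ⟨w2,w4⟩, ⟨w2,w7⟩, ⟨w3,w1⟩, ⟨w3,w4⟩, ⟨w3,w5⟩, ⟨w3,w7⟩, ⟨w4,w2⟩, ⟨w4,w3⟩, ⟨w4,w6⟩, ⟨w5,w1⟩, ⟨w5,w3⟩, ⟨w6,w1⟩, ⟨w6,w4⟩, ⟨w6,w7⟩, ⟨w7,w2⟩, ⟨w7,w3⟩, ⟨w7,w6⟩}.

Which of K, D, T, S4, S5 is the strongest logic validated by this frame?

D

Serial (axiom D): yes — every world has a successor (e.g. w0 S w2).
Reflexive (axiom T): no — w0 is not related to itself.
Transitive (axiom 4): no — w0 S w2 and w2 S w4, but not w0 S w4.
Euclidean (axiom 5): no — w1 S w3 and w1 S w6, but not w3 S w6.
So F validates K, D; T would additionally require S to be reflexive. The strongest is D.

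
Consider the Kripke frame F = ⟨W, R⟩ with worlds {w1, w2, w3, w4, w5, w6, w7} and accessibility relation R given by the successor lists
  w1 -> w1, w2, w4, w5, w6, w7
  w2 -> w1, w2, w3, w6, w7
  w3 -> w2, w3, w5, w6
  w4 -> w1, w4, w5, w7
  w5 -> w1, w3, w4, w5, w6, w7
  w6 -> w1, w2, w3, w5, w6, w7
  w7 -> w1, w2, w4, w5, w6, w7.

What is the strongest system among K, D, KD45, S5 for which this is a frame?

Serial (axiom D): yes — every world has a successor (e.g. w1 R w1).
Euclidean (axiom 5): no — w1 R w2 and w1 R w4, but not w2 R w4.
Transitive (axiom 4): no — w1 R w2 and w2 R w3, but not w1 R w3.
Reflexive (axiom T): yes — every world is R-related to itself.
So F validates K, D; KD45 would additionally require R to be Euclidean and transitive. The strongest is D.

D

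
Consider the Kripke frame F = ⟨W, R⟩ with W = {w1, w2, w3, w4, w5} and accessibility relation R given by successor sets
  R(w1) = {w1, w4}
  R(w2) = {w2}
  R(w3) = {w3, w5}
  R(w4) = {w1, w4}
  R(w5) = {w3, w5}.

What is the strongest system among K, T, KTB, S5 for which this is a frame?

Reflexive (axiom T): yes — every world is R-related to itself.
Symmetric (axiom B): yes — every pair in R has its reverse in R.
Euclidean (axiom 5): yes — any two successors of a common world are R-related.
So F validates K, T, KTB, S5. The strongest is S5.

S5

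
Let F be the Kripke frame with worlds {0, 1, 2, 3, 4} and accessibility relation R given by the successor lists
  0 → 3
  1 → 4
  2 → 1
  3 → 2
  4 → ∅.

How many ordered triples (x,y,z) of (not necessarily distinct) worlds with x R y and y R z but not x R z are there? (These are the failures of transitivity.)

Enumerating: (0,3,2), (2,1,4), (3,2,1).

3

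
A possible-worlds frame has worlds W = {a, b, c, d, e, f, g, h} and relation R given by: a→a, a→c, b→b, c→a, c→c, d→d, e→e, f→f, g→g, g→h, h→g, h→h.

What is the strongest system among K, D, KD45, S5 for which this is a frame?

Serial (axiom D): yes — every world has a successor (e.g. a R a).
Euclidean (axiom 5): yes — any two successors of a common world are R-related.
Transitive (axiom 4): yes — every two-step R-path is closed by a direct edge.
Reflexive (axiom T): yes — every world is R-related to itself.
So F validates K, D, KD45, S5. The strongest is S5.

S5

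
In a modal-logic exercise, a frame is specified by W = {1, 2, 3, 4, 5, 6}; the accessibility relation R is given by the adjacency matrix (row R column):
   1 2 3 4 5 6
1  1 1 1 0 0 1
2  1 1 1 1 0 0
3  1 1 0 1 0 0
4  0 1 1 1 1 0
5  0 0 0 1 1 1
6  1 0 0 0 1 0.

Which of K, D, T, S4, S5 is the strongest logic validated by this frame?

D

Serial (axiom D): yes — every world has a successor (e.g. 1 R 1).
Reflexive (axiom T): no — 3 is not related to itself.
Transitive (axiom 4): no — 1 R 2 and 2 R 4, but not 1 R 4.
Euclidean (axiom 5): no — 1 R 2 and 1 R 6, but not 2 R 6.
So F validates K, D; T would additionally require R to be reflexive. The strongest is D.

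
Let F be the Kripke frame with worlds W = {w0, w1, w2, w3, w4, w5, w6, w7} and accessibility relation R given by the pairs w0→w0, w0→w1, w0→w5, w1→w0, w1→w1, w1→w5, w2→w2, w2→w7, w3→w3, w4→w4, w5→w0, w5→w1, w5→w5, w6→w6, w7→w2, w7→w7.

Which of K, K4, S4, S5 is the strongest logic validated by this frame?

S5

Transitive (axiom 4): yes — every two-step R-path is closed by a direct edge.
Reflexive (axiom T): yes — every world is R-related to itself.
Euclidean (axiom 5): yes — any two successors of a common world are R-related.
So F validates K, K4, S4, S5. The strongest is S5.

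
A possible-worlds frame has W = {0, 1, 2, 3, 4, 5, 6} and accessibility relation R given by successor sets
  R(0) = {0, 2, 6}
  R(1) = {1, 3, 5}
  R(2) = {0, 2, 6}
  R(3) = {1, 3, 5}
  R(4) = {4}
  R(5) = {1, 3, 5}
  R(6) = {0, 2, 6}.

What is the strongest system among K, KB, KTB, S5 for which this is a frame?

Symmetric (axiom B): yes — every pair in R has its reverse in R.
Reflexive (axiom T): yes — every world is R-related to itself.
Euclidean (axiom 5): yes — any two successors of a common world are R-related.
So F validates K, KB, KTB, S5. The strongest is S5.

S5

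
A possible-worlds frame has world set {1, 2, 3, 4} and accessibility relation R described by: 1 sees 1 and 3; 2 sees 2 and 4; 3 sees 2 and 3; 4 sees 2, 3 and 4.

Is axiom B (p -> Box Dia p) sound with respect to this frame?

By correspondence theory, B is valid on a frame iff R is symmetric.
Symmetric: no — 1 R 3 but not 3 R 1.

No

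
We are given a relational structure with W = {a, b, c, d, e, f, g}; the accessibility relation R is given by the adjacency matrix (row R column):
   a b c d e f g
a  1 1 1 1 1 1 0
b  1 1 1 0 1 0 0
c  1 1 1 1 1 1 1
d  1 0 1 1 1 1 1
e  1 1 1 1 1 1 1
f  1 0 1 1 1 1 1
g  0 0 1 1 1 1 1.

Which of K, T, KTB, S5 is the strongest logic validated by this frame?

KTB

Reflexive (axiom T): yes — every world is R-related to itself.
Symmetric (axiom B): yes — every pair in R has its reverse in R.
Euclidean (axiom 5): no — a R b and a R d, but not b R d.
So F validates K, T, KTB; S5 would additionally require R to be Euclidean. The strongest is KTB.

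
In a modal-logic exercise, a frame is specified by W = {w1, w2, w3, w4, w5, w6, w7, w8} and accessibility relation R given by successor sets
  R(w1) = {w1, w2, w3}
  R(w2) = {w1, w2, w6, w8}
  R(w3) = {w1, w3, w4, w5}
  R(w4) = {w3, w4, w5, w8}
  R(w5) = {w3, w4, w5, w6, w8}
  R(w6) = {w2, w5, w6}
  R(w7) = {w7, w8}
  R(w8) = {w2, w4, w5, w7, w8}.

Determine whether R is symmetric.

Symmetric: yes — every pair in R has its reverse in R.

Yes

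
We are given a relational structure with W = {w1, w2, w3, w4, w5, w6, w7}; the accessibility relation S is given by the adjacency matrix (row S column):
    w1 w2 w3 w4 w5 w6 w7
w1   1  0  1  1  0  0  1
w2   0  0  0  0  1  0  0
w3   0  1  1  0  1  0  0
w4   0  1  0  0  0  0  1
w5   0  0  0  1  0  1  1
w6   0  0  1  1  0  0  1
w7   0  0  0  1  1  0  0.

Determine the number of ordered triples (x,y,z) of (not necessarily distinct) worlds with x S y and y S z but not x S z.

24

Enumerating: (w1,w3,w2), (w1,w3,w5), (w1,w4,w2), (w1,w7,w5), (w2,w5,w4), (w2,w5,w6), (w2,w5,w7), (w3,w5,w4), (w3,w5,w6), (w3,w5,w7), (w4,w2,w5), (w4,w7,w4), … and 12 more.
Total: 24.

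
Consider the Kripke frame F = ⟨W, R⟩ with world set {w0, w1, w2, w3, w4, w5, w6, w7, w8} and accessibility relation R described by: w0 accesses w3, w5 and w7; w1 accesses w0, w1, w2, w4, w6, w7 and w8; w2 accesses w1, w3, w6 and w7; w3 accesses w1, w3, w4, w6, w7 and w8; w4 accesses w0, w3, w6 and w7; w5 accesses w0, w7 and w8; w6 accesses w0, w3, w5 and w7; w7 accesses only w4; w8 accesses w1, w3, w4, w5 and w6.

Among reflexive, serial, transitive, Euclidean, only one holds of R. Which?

Reflexive: no — w0 is not related to itself.
Serial: yes — every world has a successor (e.g. w0 R w3).
Transitive: no — w0 R w3 and w3 R w1, but not w0 R w1.
Euclidean: no — w0 R w3 and w0 R w5, but not w3 R w5.
Only serial holds.

serial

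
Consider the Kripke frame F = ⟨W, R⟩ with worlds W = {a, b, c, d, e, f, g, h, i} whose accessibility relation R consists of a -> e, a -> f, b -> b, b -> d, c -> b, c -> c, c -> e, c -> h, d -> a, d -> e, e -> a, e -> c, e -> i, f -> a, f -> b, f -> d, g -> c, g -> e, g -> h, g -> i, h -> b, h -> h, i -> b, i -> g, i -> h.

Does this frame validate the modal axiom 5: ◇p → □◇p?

The schema 5 characterises exactly the Euclidean frames.
Euclidean: no — a R e and a R f, but not e R f.

No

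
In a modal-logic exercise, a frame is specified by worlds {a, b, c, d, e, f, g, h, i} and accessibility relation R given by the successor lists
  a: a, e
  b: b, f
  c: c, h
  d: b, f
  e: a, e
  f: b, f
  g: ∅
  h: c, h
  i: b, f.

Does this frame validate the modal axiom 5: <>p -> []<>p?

By correspondence theory, 5 is valid on a frame iff R is Euclidean.
Euclidean: yes — any two successors of a common world are R-related.

Yes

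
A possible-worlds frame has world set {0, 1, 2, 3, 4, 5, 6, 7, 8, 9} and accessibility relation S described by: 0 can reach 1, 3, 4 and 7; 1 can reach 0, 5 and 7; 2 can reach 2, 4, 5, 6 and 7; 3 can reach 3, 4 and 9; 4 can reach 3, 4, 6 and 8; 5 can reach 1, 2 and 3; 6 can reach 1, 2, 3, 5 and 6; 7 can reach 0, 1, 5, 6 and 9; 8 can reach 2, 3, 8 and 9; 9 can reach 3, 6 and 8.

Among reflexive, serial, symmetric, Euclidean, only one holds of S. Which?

Reflexive: no — 0 is not related to itself.
Serial: yes — every world has a successor (e.g. 0 S 1).
Symmetric: no — 0 S 3 but not 3 S 0.
Euclidean: no — 0 S 1 and 0 S 3, but not 1 S 3.
Only serial holds.

serial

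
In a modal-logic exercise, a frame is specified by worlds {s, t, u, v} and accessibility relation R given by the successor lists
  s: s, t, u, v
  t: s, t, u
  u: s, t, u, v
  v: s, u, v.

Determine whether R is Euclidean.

Euclidean: no — s R t and s R v, but not t R v.

No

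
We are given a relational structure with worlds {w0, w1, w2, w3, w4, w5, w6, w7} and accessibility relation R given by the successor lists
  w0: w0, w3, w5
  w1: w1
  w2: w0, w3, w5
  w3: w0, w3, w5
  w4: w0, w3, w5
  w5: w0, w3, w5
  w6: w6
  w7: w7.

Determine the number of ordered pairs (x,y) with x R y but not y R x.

Enumerating: (w2,w0), (w2,w3), (w2,w5), (w4,w0), (w4,w3), (w4,w5).

6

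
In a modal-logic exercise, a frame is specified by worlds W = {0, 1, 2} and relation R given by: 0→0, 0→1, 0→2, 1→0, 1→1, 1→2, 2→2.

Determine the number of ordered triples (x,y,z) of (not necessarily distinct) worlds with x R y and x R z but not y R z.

Enumerating: (0,2,0), (0,2,1), (1,2,0), (1,2,1).

4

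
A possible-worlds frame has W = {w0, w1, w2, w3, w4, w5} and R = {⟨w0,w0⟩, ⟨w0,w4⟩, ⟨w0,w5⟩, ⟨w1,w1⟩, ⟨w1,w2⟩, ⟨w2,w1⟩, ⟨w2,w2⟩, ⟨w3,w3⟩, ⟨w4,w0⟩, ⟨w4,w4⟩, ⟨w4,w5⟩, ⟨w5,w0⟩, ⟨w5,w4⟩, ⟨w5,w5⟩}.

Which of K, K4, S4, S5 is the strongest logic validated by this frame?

S5

Transitive (axiom 4): yes — every two-step R-path is closed by a direct edge.
Reflexive (axiom T): yes — every world is R-related to itself.
Euclidean (axiom 5): yes — any two successors of a common world are R-related.
So F validates K, K4, S4, S5. The strongest is S5.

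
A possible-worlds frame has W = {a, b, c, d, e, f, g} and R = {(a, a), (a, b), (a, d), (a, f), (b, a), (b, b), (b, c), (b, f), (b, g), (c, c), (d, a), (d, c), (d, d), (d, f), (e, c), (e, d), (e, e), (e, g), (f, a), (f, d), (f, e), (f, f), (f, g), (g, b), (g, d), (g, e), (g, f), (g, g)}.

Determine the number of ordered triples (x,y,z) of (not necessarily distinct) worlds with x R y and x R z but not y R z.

39

Enumerating: (a,b,d), (a,d,b), (a,f,b), (b,a,c), (b,a,g), (b,c,a), (b,c,b), (b,c,f), (b,c,g), (b,f,b), (b,f,c), (b,g,a), … and 27 more.
Total: 39.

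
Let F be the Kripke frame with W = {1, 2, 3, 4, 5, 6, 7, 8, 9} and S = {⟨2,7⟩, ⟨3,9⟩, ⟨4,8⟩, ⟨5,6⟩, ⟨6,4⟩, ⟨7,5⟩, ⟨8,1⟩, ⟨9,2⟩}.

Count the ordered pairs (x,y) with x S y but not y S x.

8

Enumerating: (2,7), (3,9), (4,8), (5,6), (6,4), (7,5), (8,1), (9,2).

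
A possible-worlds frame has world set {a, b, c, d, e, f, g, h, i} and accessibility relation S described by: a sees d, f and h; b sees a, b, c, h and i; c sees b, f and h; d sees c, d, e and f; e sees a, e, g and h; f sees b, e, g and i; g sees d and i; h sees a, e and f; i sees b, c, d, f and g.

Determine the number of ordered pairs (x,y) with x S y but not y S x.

Enumerating: (a,d), (a,f), (b,a), (b,h), (c,f), (c,h), (d,c), (d,e), (d,f), (e,a), (e,g), (f,b), (f,e), (f,g), (g,d), (h,f), (i,c), (i,d).

18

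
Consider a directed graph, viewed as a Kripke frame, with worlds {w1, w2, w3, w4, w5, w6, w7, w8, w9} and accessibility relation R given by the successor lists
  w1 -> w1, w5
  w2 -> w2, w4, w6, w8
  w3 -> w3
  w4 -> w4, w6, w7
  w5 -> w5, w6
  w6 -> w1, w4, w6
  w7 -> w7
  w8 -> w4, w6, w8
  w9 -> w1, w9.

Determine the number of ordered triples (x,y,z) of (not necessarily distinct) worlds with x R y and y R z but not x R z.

11

Enumerating: (w1,w5,w6), (w2,w4,w7), (w2,w6,w1), (w4,w6,w1), (w5,w6,w1), (w5,w6,w4), (w6,w1,w5), (w6,w4,w7), (w8,w4,w7), (w8,w6,w1), (w9,w1,w5).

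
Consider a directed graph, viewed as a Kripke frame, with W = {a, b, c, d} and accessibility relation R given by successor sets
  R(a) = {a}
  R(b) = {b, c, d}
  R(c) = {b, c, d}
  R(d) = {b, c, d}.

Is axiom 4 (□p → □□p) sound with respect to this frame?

Yes

By correspondence theory, 4 is valid on a frame iff R is transitive.
Transitive: yes — every two-step R-path is closed by a direct edge.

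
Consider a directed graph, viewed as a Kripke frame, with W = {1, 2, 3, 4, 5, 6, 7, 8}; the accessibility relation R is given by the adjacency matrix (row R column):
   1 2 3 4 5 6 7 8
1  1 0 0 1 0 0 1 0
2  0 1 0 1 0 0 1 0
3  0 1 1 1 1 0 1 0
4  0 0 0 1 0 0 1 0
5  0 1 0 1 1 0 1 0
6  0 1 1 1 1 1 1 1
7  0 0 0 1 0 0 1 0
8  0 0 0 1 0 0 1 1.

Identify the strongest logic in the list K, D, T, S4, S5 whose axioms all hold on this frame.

S4

Serial (axiom D): yes — every world has a successor (e.g. 1 R 1).
Reflexive (axiom T): yes — every world is R-related to itself.
Transitive (axiom 4): yes — every two-step R-path is closed by a direct edge.
Euclidean (axiom 5): no — 3 R 2 and 3 R 5, but not 2 R 5.
So F validates K, D, T, S4; S5 would additionally require R to be Euclidean. The strongest is S4.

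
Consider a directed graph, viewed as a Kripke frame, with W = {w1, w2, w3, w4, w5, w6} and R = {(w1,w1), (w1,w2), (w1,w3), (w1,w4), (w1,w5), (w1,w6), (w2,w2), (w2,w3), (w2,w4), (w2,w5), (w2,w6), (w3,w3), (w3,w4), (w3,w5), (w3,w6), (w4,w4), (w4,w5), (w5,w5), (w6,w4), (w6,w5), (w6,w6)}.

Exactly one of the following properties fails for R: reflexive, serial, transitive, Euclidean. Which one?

Reflexive: yes — every world is R-related to itself.
Serial: yes — every world has a successor (e.g. w1 R w1).
Transitive: yes — every two-step R-path is closed by a direct edge.
Euclidean: no — w1 R w3 and w1 R w2, but not w3 R w2.
Only Euclidean fails.

Euclidean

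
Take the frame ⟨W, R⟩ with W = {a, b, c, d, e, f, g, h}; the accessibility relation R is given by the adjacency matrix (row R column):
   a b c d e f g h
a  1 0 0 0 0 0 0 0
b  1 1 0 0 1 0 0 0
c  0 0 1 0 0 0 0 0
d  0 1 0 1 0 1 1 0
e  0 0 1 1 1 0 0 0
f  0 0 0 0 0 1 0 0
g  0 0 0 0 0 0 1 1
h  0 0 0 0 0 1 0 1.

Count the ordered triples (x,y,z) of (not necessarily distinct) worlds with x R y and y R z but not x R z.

Enumerating: (b,e,c), (b,e,d), (d,b,a), (d,b,e), (d,g,h), (e,d,b), (e,d,f), (e,d,g), (g,h,f).

9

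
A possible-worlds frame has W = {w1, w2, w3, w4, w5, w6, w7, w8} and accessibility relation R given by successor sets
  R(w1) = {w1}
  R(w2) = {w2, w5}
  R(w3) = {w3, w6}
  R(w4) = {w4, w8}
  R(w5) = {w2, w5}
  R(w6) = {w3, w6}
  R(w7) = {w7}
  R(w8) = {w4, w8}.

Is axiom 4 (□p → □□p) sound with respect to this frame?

The schema 4 characterises exactly the transitive frames.
Transitive: yes — every two-step R-path is closed by a direct edge.

Yes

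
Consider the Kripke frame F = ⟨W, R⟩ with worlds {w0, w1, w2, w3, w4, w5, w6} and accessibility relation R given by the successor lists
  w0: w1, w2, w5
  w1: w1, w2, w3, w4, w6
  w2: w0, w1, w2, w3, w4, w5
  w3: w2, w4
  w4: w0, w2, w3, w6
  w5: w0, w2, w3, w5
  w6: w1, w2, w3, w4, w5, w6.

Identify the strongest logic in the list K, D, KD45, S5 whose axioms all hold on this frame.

D

Serial (axiom D): yes — every world has a successor (e.g. w0 R w1).
Euclidean (axiom 5): no — w0 R w1 and w0 R w5, but not w1 R w5.
Transitive (axiom 4): no — w0 R w1 and w1 R w3, but not w0 R w3.
Reflexive (axiom T): no — w0 is not related to itself.
So F validates K, D; KD45 would additionally require R to be Euclidean and transitive. The strongest is D.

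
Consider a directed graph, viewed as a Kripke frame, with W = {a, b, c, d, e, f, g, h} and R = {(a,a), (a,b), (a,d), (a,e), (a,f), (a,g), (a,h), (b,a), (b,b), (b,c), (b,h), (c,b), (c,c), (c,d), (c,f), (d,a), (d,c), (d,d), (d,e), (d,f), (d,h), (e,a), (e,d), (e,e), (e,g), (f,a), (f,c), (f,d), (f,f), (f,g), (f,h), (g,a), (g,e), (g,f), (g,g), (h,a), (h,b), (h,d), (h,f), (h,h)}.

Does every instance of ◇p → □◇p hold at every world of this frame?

The schema 5 characterises exactly the Euclidean frames.
Euclidean: no — a R b and a R d, but not b R d.

No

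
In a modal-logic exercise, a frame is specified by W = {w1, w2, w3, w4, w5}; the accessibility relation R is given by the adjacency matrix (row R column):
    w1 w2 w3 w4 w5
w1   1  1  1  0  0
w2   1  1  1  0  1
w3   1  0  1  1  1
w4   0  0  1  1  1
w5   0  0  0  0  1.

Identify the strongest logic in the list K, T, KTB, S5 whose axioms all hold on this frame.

Reflexive (axiom T): yes — every world is R-related to itself.
Symmetric (axiom B): no — w2 R w3 but not w3 R w2.
Euclidean (axiom 5): no — w1 R w3 and w1 R w2, but not w3 R w2.
So F validates K, T; KTB would additionally require R to be symmetric. The strongest is T.

T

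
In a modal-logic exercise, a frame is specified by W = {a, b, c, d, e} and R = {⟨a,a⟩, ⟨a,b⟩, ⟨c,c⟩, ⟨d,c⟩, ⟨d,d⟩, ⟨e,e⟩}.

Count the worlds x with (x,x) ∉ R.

Enumerating: b.

1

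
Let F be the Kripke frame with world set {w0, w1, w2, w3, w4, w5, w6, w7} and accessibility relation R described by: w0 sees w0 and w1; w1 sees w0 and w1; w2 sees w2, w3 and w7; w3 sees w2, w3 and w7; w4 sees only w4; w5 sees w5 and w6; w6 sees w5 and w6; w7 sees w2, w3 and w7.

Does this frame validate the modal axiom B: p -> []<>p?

Yes

By correspondence theory, B is valid on a frame iff R is symmetric.
Symmetric: yes — every pair in R has its reverse in R.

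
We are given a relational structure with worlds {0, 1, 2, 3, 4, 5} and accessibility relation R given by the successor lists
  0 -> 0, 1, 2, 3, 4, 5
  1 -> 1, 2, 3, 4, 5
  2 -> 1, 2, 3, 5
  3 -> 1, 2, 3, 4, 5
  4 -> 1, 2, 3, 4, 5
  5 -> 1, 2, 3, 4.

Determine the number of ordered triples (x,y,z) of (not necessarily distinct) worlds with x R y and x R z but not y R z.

Enumerating: (0,1,0), (0,2,0), (0,2,4), (0,3,0), (0,4,0), (0,5,0), (0,5,5), (1,2,4), (1,5,5), (2,5,5), (3,2,4), (3,5,5), (4,2,4), (4,5,5), (5,2,4).

15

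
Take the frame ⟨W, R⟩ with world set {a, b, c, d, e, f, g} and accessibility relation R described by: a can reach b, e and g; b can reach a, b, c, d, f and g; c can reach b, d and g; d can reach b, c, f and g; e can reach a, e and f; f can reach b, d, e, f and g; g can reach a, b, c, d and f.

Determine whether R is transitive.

No

Transitive: no — a R b and b R c, but not a R c.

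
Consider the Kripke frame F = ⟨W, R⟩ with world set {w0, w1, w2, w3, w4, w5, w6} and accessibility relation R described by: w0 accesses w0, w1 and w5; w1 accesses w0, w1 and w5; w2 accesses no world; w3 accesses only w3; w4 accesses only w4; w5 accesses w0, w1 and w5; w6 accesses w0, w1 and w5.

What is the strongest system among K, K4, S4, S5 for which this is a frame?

Transitive (axiom 4): yes — every two-step R-path is closed by a direct edge.
Reflexive (axiom T): no — w2 is not related to itself.
Euclidean (axiom 5): yes — any two successors of a common world are R-related.
So F validates K, K4; S4 would additionally require R to be reflexive. The strongest is K4.

K4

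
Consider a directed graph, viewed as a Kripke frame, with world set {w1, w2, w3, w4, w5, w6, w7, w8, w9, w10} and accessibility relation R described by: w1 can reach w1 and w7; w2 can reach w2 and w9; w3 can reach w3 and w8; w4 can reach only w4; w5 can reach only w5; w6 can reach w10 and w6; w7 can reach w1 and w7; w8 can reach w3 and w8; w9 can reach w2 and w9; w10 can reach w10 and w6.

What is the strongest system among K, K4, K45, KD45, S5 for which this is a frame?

S5

Transitive (axiom 4): yes — every two-step R-path is closed by a direct edge.
Euclidean (axiom 5): yes — any two successors of a common world are R-related.
Serial (axiom D): yes — every world has a successor (e.g. w1 R w1).
Reflexive (axiom T): yes — every world is R-related to itself.
So F validates K, K4, K45, KD45, S5. The strongest is S5.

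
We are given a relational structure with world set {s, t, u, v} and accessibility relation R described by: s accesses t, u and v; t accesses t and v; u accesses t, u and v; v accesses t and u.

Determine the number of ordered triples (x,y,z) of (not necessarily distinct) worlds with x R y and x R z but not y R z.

6

Enumerating: (s,t,u), (s,v,v), (t,v,v), (u,t,u), (u,v,v), (v,t,u).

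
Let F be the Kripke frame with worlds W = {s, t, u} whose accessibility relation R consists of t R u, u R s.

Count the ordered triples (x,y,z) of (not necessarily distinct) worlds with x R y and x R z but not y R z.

2

Enumerating: (t,u,u), (u,s,s).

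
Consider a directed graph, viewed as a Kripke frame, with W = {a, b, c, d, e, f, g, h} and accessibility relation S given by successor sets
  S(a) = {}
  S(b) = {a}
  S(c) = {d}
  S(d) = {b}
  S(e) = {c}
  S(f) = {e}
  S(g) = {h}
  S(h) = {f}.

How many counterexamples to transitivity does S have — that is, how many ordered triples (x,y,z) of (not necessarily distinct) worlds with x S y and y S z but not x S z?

Enumerating: (c,d,b), (d,b,a), (e,c,d), (f,e,c), (g,h,f), (h,f,e).

6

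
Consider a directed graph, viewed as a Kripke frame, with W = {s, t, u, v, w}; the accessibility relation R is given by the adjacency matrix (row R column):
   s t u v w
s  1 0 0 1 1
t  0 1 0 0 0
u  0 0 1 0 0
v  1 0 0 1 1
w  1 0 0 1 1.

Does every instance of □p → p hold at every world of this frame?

Yes

The schema T characterises exactly the reflexive frames.
Reflexive: yes — every world is R-related to itself.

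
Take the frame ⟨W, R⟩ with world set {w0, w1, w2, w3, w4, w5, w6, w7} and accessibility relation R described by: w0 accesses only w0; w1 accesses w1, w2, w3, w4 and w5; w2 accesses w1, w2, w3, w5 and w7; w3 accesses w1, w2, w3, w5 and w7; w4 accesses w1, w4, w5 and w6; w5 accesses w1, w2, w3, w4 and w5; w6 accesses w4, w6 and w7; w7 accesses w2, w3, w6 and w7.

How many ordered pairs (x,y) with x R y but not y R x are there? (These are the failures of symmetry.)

0

R is symmetric; there are no such tuples.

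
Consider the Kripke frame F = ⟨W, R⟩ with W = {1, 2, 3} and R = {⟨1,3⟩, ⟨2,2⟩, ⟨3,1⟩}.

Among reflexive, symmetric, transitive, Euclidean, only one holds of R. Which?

symmetric

Reflexive: no — 1 is not related to itself.
Symmetric: yes — every pair in R has its reverse in R.
Transitive: no — 1 R 3 and 3 R 1, but not 1 R 1.
Euclidean: no — 1 R 3 and 1 R 3, but not 3 R 3.
Only symmetric holds.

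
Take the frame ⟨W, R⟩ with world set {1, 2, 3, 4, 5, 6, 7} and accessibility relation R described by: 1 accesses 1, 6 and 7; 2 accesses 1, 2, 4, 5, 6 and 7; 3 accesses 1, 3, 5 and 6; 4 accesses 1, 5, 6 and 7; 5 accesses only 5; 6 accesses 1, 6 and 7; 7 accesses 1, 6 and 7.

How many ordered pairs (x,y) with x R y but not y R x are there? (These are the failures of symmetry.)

Enumerating: (2,1), (2,4), (2,5), (2,6), (2,7), (3,1), (3,5), (3,6), (4,1), (4,5), (4,6), (4,7).

12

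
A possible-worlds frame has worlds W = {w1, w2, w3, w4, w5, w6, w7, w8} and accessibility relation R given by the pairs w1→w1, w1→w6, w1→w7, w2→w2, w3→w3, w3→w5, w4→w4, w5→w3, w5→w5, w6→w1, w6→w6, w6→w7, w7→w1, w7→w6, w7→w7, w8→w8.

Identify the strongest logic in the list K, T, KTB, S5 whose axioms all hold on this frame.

Reflexive (axiom T): yes — every world is R-related to itself.
Symmetric (axiom B): yes — every pair in R has its reverse in R.
Euclidean (axiom 5): yes — any two successors of a common world are R-related.
So F validates K, T, KTB, S5. The strongest is S5.

S5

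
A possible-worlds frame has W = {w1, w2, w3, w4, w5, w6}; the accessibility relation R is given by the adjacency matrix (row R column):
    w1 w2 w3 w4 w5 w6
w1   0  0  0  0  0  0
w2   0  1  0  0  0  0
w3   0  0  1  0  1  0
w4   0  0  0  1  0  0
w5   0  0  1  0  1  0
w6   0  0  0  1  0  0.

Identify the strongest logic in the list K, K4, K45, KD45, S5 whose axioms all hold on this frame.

K45

Transitive (axiom 4): yes — every two-step R-path is closed by a direct edge.
Euclidean (axiom 5): yes — any two successors of a common world are R-related.
Serial (axiom D): no — w1 has no R-successor.
Reflexive (axiom T): no — w1 is not related to itself.
So F validates K, K4, K45; KD45 would additionally require R to be serial. The strongest is K45.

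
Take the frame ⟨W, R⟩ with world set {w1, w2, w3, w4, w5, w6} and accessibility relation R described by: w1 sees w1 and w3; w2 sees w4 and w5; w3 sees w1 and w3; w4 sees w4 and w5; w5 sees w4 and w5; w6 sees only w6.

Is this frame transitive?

Yes

Transitive: yes — every two-step R-path is closed by a direct edge.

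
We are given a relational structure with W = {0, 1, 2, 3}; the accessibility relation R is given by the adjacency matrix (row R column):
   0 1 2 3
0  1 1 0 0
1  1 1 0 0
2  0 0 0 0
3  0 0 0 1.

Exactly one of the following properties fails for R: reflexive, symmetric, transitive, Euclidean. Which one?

reflexive

Reflexive: no — 2 is not related to itself.
Symmetric: yes — every pair in R has its reverse in R.
Transitive: yes — every two-step R-path is closed by a direct edge.
Euclidean: yes — any two successors of a common world are R-related.
Only reflexive fails.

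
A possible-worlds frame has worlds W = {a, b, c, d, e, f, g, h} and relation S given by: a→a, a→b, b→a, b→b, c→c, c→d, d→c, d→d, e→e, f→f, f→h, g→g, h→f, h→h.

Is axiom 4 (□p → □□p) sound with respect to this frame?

Yes

By correspondence theory, 4 is valid on a frame iff S is transitive.
Transitive: yes — every two-step S-path is closed by a direct edge.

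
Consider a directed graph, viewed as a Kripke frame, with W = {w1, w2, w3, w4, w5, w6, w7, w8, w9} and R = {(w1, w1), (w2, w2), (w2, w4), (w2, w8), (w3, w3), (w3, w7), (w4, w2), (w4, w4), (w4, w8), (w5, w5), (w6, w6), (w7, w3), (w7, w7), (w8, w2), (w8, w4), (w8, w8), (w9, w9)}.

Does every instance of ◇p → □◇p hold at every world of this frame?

Yes

The schema 5 characterises exactly the Euclidean frames.
Euclidean: yes — any two successors of a common world are R-related.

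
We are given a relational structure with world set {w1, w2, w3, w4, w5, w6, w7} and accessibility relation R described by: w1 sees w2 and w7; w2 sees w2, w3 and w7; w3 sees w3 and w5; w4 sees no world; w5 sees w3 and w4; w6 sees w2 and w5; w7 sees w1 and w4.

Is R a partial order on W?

Reflexive: no — w1 is not related to itself.
Transitive: no — w1 R w2 and w2 R w3, but not w1 R w3.
Antisymmetric: no — w1 R w7 and w7 R w1 with w1 ≠ w7.
So R is not a partial order.

No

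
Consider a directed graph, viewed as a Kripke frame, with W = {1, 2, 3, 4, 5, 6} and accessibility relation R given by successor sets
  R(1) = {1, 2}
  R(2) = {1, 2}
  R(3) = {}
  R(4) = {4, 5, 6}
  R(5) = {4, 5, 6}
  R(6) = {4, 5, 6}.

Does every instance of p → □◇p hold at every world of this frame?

By correspondence theory, B is valid on a frame iff R is symmetric.
Symmetric: yes — every pair in R has its reverse in R.

Yes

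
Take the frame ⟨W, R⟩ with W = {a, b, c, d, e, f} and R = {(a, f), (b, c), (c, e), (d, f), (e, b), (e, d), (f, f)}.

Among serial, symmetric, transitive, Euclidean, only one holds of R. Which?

serial

Serial: yes — every world has a successor (e.g. a R f).
Symmetric: no — a R f but not f R a.
Transitive: no — b R c and c R e, but not b R e.
Euclidean: no — e R b and e R d, but not b R d.
Only serial holds.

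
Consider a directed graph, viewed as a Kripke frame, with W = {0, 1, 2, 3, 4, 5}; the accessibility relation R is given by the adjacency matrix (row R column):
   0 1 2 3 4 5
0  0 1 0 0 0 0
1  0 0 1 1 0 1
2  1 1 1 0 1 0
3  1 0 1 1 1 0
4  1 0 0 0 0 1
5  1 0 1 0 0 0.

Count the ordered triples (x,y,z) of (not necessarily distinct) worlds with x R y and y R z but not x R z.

20

Enumerating: (0,1,2), (0,1,3), (0,1,5), (1,2,0), (1,2,1), (1,2,4), (1,3,0), (1,3,4), (1,5,0), (2,1,3), (2,1,5), (2,4,5), … and 8 more.
Total: 20.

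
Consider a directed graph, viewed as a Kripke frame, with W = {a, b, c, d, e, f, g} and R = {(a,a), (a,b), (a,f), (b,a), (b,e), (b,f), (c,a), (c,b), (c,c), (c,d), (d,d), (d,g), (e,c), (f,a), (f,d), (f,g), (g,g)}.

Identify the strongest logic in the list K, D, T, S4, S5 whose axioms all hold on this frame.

D

Serial (axiom D): yes — every world has a successor (e.g. a R a).
Reflexive (axiom T): no — b is not related to itself.
Transitive (axiom 4): no — a R b and b R e, but not a R e.
Euclidean (axiom 5): no — a R f and a R b, but not f R b.
So F validates K, D; T would additionally require R to be reflexive. The strongest is D.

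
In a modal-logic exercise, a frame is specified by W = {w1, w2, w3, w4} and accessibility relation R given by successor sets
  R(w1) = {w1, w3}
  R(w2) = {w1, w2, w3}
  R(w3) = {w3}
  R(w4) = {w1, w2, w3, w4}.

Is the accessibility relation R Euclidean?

Euclidean: no — w2 R w3 and w2 R w1, but not w3 R w1.

No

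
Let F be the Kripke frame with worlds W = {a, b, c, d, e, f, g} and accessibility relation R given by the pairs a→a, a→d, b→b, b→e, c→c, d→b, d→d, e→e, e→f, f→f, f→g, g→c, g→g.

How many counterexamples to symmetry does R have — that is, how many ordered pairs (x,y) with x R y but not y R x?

6

Enumerating: (a,d), (b,e), (d,b), (e,f), (f,g), (g,c).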